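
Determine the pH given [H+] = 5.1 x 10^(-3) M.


pH = -log10([H+])
pH = -log10(5.1 x 10^(-3))
pH = 2.2924

2.2924


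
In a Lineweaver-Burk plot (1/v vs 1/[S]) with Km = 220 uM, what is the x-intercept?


x-intercept = -1/Km
= -1/220
= -0.0045 1/uM

-0.0045 1/uM


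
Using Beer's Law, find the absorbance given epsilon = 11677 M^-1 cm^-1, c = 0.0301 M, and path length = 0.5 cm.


A = epsilon * c * l
A = 11677 * 0.0301 * 0.5
A = 175.7388

175.7388


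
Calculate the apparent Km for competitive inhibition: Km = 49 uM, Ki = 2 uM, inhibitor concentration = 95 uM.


Km_app = Km * (1 + [I]/Ki)
Km_app = 49 * (1 + 95/2)
Km_app = 2376.5 uM

2376.5 uM


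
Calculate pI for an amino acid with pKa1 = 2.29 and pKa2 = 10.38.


pI = (pKa1 + pKa2) / 2
pI = (2.29 + 10.38) / 2
pI = 6.335

6.335


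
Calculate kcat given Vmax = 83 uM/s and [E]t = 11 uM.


kcat = Vmax / [E]t
kcat = 83 / 11
kcat = 7.5455 s^-1

7.5455 s^-1


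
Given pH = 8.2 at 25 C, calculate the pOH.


pOH = 14 - pH
pOH = 14 - 8.2
pOH = 5.8

5.8


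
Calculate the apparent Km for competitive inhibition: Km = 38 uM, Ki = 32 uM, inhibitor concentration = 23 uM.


Km_app = Km * (1 + [I]/Ki)
Km_app = 38 * (1 + 23/32)
Km_app = 65.3125 uM

65.3125 uM


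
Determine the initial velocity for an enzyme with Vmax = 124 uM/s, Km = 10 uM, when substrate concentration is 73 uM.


v = Vmax * [S] / (Km + [S])
v = 124 * 73 / (10 + 73)
v = 109.0602 uM/s

109.0602 uM/s


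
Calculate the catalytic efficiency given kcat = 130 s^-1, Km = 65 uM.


Catalytic efficiency = kcat / Km
= 130 / 65
= 2.0 uM^-1*s^-1

2.0 uM^-1*s^-1


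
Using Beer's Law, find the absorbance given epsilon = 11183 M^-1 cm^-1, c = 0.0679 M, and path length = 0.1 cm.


A = epsilon * c * l
A = 11183 * 0.0679 * 0.1
A = 75.9326

75.9326


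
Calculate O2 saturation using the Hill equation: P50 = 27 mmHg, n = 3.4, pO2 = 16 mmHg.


Y = pO2^n / (P50^n + pO2^n)
Y = 16^3.4 / (27^3.4 + 16^3.4)
Y = 14.44%

14.44%


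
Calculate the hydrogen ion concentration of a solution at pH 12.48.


[H+] = 10^(-pH)
[H+] = 10^(-12.48)
[H+] = 3.311e-13 M

3.311e-13 M


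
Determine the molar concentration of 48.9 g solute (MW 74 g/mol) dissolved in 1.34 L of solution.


C = (mass / MW) / volume
C = (48.9 / 74) / 1.34
C = 0.4931 M

0.4931 M


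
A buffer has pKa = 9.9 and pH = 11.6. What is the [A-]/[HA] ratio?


[A-]/[HA] = 10^(pH - pKa)
= 10^(11.6 - 9.9)
= 50.1187

50.1187


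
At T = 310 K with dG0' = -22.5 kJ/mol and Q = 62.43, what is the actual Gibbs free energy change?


dG = dG0' + RT * ln(Q) / 1000
dG = -22.5 + 8.314 * 310 * ln(62.43) / 1000
dG = -11.8452 kJ/mol

-11.8452 kJ/mol


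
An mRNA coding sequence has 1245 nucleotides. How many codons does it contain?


codons = nucleotides / 3
codons = 1245 / 3 = 415

415


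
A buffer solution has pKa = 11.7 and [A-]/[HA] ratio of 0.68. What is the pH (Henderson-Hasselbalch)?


pH = pKa + log10([A-]/[HA])
pH = 11.7 + log10(0.68)
pH = 11.5325

11.5325


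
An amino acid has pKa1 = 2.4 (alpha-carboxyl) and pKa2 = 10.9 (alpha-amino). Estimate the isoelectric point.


pI = (pKa1 + pKa2) / 2
pI = (2.4 + 10.9) / 2
pI = 6.65

6.65


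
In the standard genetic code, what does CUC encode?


Standard genetic code lookup.
Codon CUC -> Leu

Leu


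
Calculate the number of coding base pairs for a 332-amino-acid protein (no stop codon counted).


Each amino acid = 1 codon = 3 bp
bp = 332 * 3 = 996 bp

996 bp


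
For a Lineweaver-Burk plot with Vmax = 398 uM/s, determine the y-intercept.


y-intercept = 1/Vmax
= 1/398
= 0.0025 s/uM

0.0025 s/uM


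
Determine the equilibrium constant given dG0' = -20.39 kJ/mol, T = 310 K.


Keq = exp(-dG0 * 1000 / (R * T))
Keq = exp(-(-20.39) * 1000 / (8.314 * 310))
Keq = 2727.8181

2727.8181


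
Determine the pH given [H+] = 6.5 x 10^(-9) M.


pH = -log10([H+])
pH = -log10(6.5 x 10^(-9))
pH = 8.1871

8.1871


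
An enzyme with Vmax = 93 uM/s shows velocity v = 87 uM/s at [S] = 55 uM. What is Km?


Km = [S] * (Vmax - v) / v
Km = 55 * (93 - 87) / 87
Km = 3.7931 uM

3.7931 uM


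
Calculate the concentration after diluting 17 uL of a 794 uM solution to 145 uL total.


C2 = C1 * V1 / V2
C2 = 794 * 17 / 145
C2 = 93.0897 uM

93.0897 uM


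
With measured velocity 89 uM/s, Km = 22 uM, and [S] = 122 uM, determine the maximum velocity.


Vmax = v * (Km + [S]) / [S]
Vmax = 89 * (22 + 122) / 122
Vmax = 105.0492 uM/s

105.0492 uM/s


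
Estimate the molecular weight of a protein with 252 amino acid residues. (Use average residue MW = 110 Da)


MW = n_residues * 110 Da
MW = 252 * 110
MW = 27720 Da

27720 Da


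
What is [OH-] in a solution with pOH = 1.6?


[OH-] = 10^(-pOH)
[OH-] = 10^(-1.6)
[OH-] = 0.0251 M

0.0251 M


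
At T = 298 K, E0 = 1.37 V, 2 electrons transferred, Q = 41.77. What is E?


E = E0 - (RT/nF) * ln(Q)
E = 1.37 - (8.314 * 298 / (2 * 96485)) * ln(41.77)
E = 1.3221 V

1.3221 V


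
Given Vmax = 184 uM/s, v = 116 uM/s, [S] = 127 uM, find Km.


Km = [S] * (Vmax - v) / v
Km = 127 * (184 - 116) / 116
Km = 74.4483 uM

74.4483 uM


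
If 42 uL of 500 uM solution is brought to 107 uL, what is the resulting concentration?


C2 = C1 * V1 / V2
C2 = 500 * 42 / 107
C2 = 196.2617 uM

196.2617 uM


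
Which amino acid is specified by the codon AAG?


Standard genetic code lookup.
Codon AAG -> Lys

Lys


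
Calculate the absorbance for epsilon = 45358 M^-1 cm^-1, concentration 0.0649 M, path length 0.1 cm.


A = epsilon * c * l
A = 45358 * 0.0649 * 0.1
A = 294.3734

294.3734


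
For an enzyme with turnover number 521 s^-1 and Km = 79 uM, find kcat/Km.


Catalytic efficiency = kcat / Km
= 521 / 79
= 6.5949 uM^-1*s^-1

6.5949 uM^-1*s^-1


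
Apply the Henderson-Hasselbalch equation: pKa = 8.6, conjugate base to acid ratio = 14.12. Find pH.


pH = pKa + log10([A-]/[HA])
pH = 8.6 + log10(14.12)
pH = 9.7498

9.7498


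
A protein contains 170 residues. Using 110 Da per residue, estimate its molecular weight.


MW = n_residues * 110 Da
MW = 170 * 110
MW = 18700 Da

18700 Da


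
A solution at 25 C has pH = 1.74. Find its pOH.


pOH = 14 - pH
pOH = 14 - 1.74
pOH = 12.26

12.26


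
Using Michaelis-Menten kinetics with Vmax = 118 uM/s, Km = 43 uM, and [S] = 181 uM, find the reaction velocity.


v = Vmax * [S] / (Km + [S])
v = 118 * 181 / (43 + 181)
v = 95.3482 uM/s

95.3482 uM/s


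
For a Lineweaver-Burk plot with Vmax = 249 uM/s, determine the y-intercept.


y-intercept = 1/Vmax
= 1/249
= 0.004 s/uM

0.004 s/uM


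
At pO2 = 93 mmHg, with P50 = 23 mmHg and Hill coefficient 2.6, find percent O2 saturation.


Y = pO2^n / (P50^n + pO2^n)
Y = 93^2.6 / (23^2.6 + 93^2.6)
Y = 97.42%

97.42%


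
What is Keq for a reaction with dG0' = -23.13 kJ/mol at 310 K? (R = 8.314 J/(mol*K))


Keq = exp(-dG0 * 1000 / (R * T))
Keq = exp(-(-23.13) * 1000 / (8.314 * 310))
Keq = 7898.0322

7898.0322


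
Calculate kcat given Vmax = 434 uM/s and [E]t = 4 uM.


kcat = Vmax / [E]t
kcat = 434 / 4
kcat = 108.5 s^-1

108.5 s^-1


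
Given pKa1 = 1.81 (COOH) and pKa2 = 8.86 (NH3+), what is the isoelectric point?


pI = (pKa1 + pKa2) / 2
pI = (1.81 + 8.86) / 2
pI = 5.335

5.335


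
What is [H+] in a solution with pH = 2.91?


[H+] = 10^(-pH)
[H+] = 10^(-2.91)
[H+] = 0.0012 M

0.0012 M


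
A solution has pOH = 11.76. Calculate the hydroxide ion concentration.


[OH-] = 10^(-pOH)
[OH-] = 10^(-11.76)
[OH-] = 1.738e-12 M

1.738e-12 M


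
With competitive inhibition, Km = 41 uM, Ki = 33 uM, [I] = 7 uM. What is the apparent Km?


Km_app = Km * (1 + [I]/Ki)
Km_app = 41 * (1 + 7/33)
Km_app = 49.697 uM

49.697 uM


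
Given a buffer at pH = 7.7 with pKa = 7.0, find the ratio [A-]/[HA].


[A-]/[HA] = 10^(pH - pKa)
= 10^(7.7 - 7.0)
= 5.0119

5.0119


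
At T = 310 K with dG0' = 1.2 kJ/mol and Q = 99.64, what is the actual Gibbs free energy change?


dG = dG0' + RT * ln(Q) / 1000
dG = 1.2 + 8.314 * 310 * ln(99.64) / 1000
dG = 13.0598 kJ/mol

13.0598 kJ/mol


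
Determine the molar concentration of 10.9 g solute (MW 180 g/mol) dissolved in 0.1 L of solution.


C = (mass / MW) / volume
C = (10.9 / 180) / 0.1
C = 0.6056 M

0.6056 M


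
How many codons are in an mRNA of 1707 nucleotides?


codons = nucleotides / 3
codons = 1707 / 3 = 569

569


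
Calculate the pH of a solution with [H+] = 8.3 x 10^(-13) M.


pH = -log10([H+])
pH = -log10(8.3 x 10^(-13))
pH = 12.0809

12.0809


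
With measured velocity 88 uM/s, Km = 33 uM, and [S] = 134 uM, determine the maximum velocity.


Vmax = v * (Km + [S]) / [S]
Vmax = 88 * (33 + 134) / 134
Vmax = 109.6716 uM/s

109.6716 uM/s


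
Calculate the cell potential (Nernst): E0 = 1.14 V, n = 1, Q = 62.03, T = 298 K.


E = E0 - (RT/nF) * ln(Q)
E = 1.14 - (8.314 * 298 / (1 * 96485)) * ln(62.03)
E = 1.034 V

1.034 V


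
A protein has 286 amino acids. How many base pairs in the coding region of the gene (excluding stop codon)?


Each amino acid = 1 codon = 3 bp
bp = 286 * 3 = 858 bp

858 bp


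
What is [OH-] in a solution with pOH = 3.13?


[OH-] = 10^(-pOH)
[OH-] = 10^(-3.13)
[OH-] = 7.413e-04 M

7.413e-04 M


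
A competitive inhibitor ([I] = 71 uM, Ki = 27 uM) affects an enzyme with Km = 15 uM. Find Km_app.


Km_app = Km * (1 + [I]/Ki)
Km_app = 15 * (1 + 71/27)
Km_app = 54.4444 uM

54.4444 uM


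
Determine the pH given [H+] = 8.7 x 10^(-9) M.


pH = -log10([H+])
pH = -log10(8.7 x 10^(-9))
pH = 8.0605

8.0605


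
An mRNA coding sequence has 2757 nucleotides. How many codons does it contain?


codons = nucleotides / 3
codons = 2757 / 3 = 919

919


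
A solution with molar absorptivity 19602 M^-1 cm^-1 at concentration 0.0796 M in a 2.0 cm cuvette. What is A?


A = epsilon * c * l
A = 19602 * 0.0796 * 2.0
A = 3120.6384

3120.6384


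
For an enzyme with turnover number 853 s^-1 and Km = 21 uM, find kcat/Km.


Catalytic efficiency = kcat / Km
= 853 / 21
= 40.619 uM^-1*s^-1

40.619 uM^-1*s^-1


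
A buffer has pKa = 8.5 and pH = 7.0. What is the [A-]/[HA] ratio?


[A-]/[HA] = 10^(pH - pKa)
= 10^(7.0 - 8.5)
= 0.0316

0.0316


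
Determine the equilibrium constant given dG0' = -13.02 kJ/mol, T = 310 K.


Keq = exp(-dG0 * 1000 / (R * T))
Keq = exp(-(-13.02) * 1000 / (8.314 * 310))
Keq = 156.2911

156.2911


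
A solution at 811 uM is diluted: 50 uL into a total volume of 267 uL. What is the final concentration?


C2 = C1 * V1 / V2
C2 = 811 * 50 / 267
C2 = 151.8727 uM

151.8727 uM


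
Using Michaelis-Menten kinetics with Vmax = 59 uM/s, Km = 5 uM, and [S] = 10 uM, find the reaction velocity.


v = Vmax * [S] / (Km + [S])
v = 59 * 10 / (5 + 10)
v = 39.3333 uM/s

39.3333 uM/s


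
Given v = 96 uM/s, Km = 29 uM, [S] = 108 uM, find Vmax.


Vmax = v * (Km + [S]) / [S]
Vmax = 96 * (29 + 108) / 108
Vmax = 121.7778 uM/s

121.7778 uM/s


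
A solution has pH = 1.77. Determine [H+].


[H+] = 10^(-pH)
[H+] = 10^(-1.77)
[H+] = 0.017 M

0.017 M


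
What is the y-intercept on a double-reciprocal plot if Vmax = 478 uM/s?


y-intercept = 1/Vmax
= 1/478
= 0.0021 s/uM

0.0021 s/uM


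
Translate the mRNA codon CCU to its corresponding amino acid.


Standard genetic code lookup.
Codon CCU -> Pro

Pro


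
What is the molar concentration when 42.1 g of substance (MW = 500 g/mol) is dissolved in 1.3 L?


C = (mass / MW) / volume
C = (42.1 / 500) / 1.3
C = 0.0648 M

0.0648 M


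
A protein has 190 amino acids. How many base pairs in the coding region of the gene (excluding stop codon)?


Each amino acid = 1 codon = 3 bp
bp = 190 * 3 = 570 bp

570 bp


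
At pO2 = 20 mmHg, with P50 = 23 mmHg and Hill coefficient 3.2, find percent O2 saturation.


Y = pO2^n / (P50^n + pO2^n)
Y = 20^3.2 / (23^3.2 + 20^3.2)
Y = 39.0%

39.0%


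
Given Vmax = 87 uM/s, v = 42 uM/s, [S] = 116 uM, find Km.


Km = [S] * (Vmax - v) / v
Km = 116 * (87 - 42) / 42
Km = 124.2857 uM

124.2857 uM


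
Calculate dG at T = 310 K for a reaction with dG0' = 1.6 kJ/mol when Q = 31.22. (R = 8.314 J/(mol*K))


dG = dG0' + RT * ln(Q) / 1000
dG = 1.6 + 8.314 * 310 * ln(31.22) / 1000
dG = 10.4688 kJ/mol

10.4688 kJ/mol


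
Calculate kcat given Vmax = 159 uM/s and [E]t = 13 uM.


kcat = Vmax / [E]t
kcat = 159 / 13
kcat = 12.2308 s^-1

12.2308 s^-1


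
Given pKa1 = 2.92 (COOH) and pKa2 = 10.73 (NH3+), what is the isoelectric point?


pI = (pKa1 + pKa2) / 2
pI = (2.92 + 10.73) / 2
pI = 6.825

6.825


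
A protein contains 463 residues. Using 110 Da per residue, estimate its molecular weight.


MW = n_residues * 110 Da
MW = 463 * 110
MW = 50930 Da

50930 Da


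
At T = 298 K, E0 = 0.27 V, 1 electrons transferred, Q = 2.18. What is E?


E = E0 - (RT/nF) * ln(Q)
E = 0.27 - (8.314 * 298 / (1 * 96485)) * ln(2.18)
E = 0.25 V

0.25 V


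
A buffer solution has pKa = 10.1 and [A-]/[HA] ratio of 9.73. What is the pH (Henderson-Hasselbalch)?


pH = pKa + log10([A-]/[HA])
pH = 10.1 + log10(9.73)
pH = 11.0881

11.0881


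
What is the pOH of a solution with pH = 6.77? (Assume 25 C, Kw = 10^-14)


pOH = 14 - pH
pOH = 14 - 6.77
pOH = 7.23

7.23


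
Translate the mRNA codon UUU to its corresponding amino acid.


Standard genetic code lookup.
Codon UUU -> Phe

Phe


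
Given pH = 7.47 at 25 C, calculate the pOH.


pOH = 14 - pH
pOH = 14 - 7.47
pOH = 6.53

6.53


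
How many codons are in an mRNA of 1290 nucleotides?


codons = nucleotides / 3
codons = 1290 / 3 = 430

430


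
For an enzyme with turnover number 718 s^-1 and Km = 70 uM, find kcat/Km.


Catalytic efficiency = kcat / Km
= 718 / 70
= 10.2571 uM^-1*s^-1

10.2571 uM^-1*s^-1


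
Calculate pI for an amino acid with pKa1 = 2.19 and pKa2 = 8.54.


pI = (pKa1 + pKa2) / 2
pI = (2.19 + 8.54) / 2
pI = 5.365

5.365


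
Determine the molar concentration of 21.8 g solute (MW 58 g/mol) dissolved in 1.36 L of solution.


C = (mass / MW) / volume
C = (21.8 / 58) / 1.36
C = 0.2764 M

0.2764 M


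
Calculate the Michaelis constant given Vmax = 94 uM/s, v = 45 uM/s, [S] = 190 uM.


Km = [S] * (Vmax - v) / v
Km = 190 * (94 - 45) / 45
Km = 206.8889 uM

206.8889 uM


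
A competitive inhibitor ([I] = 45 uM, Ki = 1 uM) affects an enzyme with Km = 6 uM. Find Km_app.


Km_app = Km * (1 + [I]/Ki)
Km_app = 6 * (1 + 45/1)
Km_app = 276.0 uM

276.0 uM


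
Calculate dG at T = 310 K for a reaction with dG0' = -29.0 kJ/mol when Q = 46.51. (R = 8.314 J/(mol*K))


dG = dG0' + RT * ln(Q) / 1000
dG = -29.0 + 8.314 * 310 * ln(46.51) / 1000
dG = -19.1039 kJ/mol

-19.1039 kJ/mol


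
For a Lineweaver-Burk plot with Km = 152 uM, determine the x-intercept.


x-intercept = -1/Km
= -1/152
= -0.0066 1/uM

-0.0066 1/uM


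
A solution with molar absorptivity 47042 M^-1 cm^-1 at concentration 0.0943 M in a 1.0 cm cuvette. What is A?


A = epsilon * c * l
A = 47042 * 0.0943 * 1.0
A = 4436.0606

4436.0606


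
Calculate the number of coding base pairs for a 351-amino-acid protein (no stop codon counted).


Each amino acid = 1 codon = 3 bp
bp = 351 * 3 = 1053 bp

1053 bp


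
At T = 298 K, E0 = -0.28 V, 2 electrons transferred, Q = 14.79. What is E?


E = E0 - (RT/nF) * ln(Q)
E = -0.28 - (8.314 * 298 / (2 * 96485)) * ln(14.79)
E = -0.3146 V

-0.3146 V


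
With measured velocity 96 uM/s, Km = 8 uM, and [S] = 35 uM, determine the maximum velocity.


Vmax = v * (Km + [S]) / [S]
Vmax = 96 * (8 + 35) / 35
Vmax = 117.9429 uM/s

117.9429 uM/s


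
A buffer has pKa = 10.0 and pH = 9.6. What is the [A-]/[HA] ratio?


[A-]/[HA] = 10^(pH - pKa)
= 10^(9.6 - 10.0)
= 0.3981

0.3981


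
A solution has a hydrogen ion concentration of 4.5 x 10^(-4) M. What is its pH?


pH = -log10([H+])
pH = -log10(4.5 x 10^(-4))
pH = 3.3468

3.3468


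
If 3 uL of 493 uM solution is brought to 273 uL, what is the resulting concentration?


C2 = C1 * V1 / V2
C2 = 493 * 3 / 273
C2 = 5.4176 uM

5.4176 uM


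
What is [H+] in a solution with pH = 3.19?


[H+] = 10^(-pH)
[H+] = 10^(-3.19)
[H+] = 6.457e-04 M

6.457e-04 M


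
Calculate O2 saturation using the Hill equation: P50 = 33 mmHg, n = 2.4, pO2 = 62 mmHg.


Y = pO2^n / (P50^n + pO2^n)
Y = 62^2.4 / (33^2.4 + 62^2.4)
Y = 81.96%

81.96%


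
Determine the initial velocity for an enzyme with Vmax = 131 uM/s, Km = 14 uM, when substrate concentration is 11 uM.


v = Vmax * [S] / (Km + [S])
v = 131 * 11 / (14 + 11)
v = 57.64 uM/s

57.64 uM/s


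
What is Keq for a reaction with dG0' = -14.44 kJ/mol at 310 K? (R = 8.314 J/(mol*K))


Keq = exp(-dG0 * 1000 / (R * T))
Keq = exp(-(-14.44) * 1000 / (8.314 * 310))
Keq = 271.1509

271.1509


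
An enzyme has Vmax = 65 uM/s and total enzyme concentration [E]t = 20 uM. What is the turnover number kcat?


kcat = Vmax / [E]t
kcat = 65 / 20
kcat = 3.25 s^-1

3.25 s^-1


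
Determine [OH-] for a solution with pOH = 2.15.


[OH-] = 10^(-pOH)
[OH-] = 10^(-2.15)
[OH-] = 0.0071 M

0.0071 M


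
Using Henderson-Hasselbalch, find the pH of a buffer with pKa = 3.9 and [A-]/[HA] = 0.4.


pH = pKa + log10([A-]/[HA])
pH = 3.9 + log10(0.4)
pH = 3.5021

3.5021


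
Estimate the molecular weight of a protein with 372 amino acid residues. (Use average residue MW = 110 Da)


MW = n_residues * 110 Da
MW = 372 * 110
MW = 40920 Da

40920 Da


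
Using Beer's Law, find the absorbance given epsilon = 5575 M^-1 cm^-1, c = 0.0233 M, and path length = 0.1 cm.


A = epsilon * c * l
A = 5575 * 0.0233 * 0.1
A = 12.9898

12.9898


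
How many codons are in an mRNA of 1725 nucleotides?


codons = nucleotides / 3
codons = 1725 / 3 = 575

575


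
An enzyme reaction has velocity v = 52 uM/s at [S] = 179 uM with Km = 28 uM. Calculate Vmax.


Vmax = v * (Km + [S]) / [S]
Vmax = 52 * (28 + 179) / 179
Vmax = 60.1341 uM/s

60.1341 uM/s


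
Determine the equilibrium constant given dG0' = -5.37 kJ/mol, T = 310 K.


Keq = exp(-dG0 * 1000 / (R * T))
Keq = exp(-(-5.37) * 1000 / (8.314 * 310))
Keq = 8.0329

8.0329


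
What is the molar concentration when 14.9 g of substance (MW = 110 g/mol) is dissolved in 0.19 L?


C = (mass / MW) / volume
C = (14.9 / 110) / 0.19
C = 0.7129 M

0.7129 M


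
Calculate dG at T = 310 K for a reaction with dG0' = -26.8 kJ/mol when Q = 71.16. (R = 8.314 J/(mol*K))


dG = dG0' + RT * ln(Q) / 1000
dG = -26.8 + 8.314 * 310 * ln(71.16) / 1000
dG = -15.8078 kJ/mol

-15.8078 kJ/mol


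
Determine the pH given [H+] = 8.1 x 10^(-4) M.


pH = -log10([H+])
pH = -log10(8.1 x 10^(-4))
pH = 3.0915

3.0915


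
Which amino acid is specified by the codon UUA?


Standard genetic code lookup.
Codon UUA -> Leu

Leu


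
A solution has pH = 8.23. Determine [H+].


[H+] = 10^(-pH)
[H+] = 10^(-8.23)
[H+] = 5.888e-09 M

5.888e-09 M


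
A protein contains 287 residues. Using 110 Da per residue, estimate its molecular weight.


MW = n_residues * 110 Da
MW = 287 * 110
MW = 31570 Da

31570 Da


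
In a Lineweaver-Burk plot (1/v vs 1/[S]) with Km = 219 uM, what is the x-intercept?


x-intercept = -1/Km
= -1/219
= -0.0046 1/uM

-0.0046 1/uM


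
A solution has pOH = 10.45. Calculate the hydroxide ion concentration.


[OH-] = 10^(-pOH)
[OH-] = 10^(-10.45)
[OH-] = 3.548e-11 M

3.548e-11 M


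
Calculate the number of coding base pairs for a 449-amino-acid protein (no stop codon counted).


Each amino acid = 1 codon = 3 bp
bp = 449 * 3 = 1347 bp

1347 bp


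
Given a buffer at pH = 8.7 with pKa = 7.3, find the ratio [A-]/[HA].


[A-]/[HA] = 10^(pH - pKa)
= 10^(8.7 - 7.3)
= 25.1189

25.1189


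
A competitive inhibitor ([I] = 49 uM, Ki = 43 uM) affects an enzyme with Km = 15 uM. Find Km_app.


Km_app = Km * (1 + [I]/Ki)
Km_app = 15 * (1 + 49/43)
Km_app = 32.093 uM

32.093 uM


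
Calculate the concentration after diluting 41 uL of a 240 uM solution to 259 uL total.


C2 = C1 * V1 / V2
C2 = 240 * 41 / 259
C2 = 37.9923 uM

37.9923 uM


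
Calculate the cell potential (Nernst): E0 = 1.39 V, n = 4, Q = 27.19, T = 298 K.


E = E0 - (RT/nF) * ln(Q)
E = 1.39 - (8.314 * 298 / (4 * 96485)) * ln(27.19)
E = 1.3688 V

1.3688 V


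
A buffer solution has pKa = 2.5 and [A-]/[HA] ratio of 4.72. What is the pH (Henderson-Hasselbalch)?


pH = pKa + log10([A-]/[HA])
pH = 2.5 + log10(4.72)
pH = 3.1739

3.1739


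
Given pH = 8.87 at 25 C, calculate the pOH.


pOH = 14 - pH
pOH = 14 - 8.87
pOH = 5.13

5.13


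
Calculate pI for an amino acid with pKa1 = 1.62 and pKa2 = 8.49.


pI = (pKa1 + pKa2) / 2
pI = (1.62 + 8.49) / 2
pI = 5.055

5.055


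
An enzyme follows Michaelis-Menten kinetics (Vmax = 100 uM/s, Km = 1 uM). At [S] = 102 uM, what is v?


v = Vmax * [S] / (Km + [S])
v = 100 * 102 / (1 + 102)
v = 99.0291 uM/s

99.0291 uM/s


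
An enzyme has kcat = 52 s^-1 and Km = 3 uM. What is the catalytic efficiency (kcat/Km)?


Catalytic efficiency = kcat / Km
= 52 / 3
= 17.3333 uM^-1*s^-1

17.3333 uM^-1*s^-1


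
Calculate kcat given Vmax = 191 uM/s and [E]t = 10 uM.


kcat = Vmax / [E]t
kcat = 191 / 10
kcat = 19.1 s^-1

19.1 s^-1


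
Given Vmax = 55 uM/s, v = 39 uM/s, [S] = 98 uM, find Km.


Km = [S] * (Vmax - v) / v
Km = 98 * (55 - 39) / 39
Km = 40.2051 uM

40.2051 uM


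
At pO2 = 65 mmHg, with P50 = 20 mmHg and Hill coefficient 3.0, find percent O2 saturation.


Y = pO2^n / (P50^n + pO2^n)
Y = 65^3.0 / (20^3.0 + 65^3.0)
Y = 97.17%

97.17%


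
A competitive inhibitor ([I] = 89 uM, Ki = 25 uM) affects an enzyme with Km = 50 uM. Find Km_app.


Km_app = Km * (1 + [I]/Ki)
Km_app = 50 * (1 + 89/25)
Km_app = 228.0 uM

228.0 uM


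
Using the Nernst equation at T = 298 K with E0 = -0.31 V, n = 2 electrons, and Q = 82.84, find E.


E = E0 - (RT/nF) * ln(Q)
E = -0.31 - (8.314 * 298 / (2 * 96485)) * ln(82.84)
E = -0.3667 V

-0.3667 V


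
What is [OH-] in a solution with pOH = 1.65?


[OH-] = 10^(-pOH)
[OH-] = 10^(-1.65)
[OH-] = 0.0224 M

0.0224 M


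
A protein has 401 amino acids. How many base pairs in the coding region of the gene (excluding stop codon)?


Each amino acid = 1 codon = 3 bp
bp = 401 * 3 = 1203 bp

1203 bp


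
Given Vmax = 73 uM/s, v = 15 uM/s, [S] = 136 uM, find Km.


Km = [S] * (Vmax - v) / v
Km = 136 * (73 - 15) / 15
Km = 525.8667 uM

525.8667 uM


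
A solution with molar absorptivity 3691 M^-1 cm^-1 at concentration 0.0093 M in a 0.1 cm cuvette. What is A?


A = epsilon * c * l
A = 3691 * 0.0093 * 0.1
A = 3.4326

3.4326


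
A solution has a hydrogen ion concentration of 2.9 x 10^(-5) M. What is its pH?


pH = -log10([H+])
pH = -log10(2.9 x 10^(-5))
pH = 4.5376

4.5376


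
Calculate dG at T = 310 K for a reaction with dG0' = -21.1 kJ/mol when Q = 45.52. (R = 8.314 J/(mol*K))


dG = dG0' + RT * ln(Q) / 1000
dG = -21.1 + 8.314 * 310 * ln(45.52) / 1000
dG = -11.2593 kJ/mol

-11.2593 kJ/mol


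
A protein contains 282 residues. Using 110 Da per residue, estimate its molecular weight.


MW = n_residues * 110 Da
MW = 282 * 110
MW = 31020 Da

31020 Da


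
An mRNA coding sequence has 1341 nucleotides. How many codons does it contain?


codons = nucleotides / 3
codons = 1341 / 3 = 447

447


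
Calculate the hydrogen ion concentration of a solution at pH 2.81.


[H+] = 10^(-pH)
[H+] = 10^(-2.81)
[H+] = 0.0015 M

0.0015 M


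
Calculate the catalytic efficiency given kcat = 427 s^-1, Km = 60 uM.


Catalytic efficiency = kcat / Km
= 427 / 60
= 7.1167 uM^-1*s^-1

7.1167 uM^-1*s^-1


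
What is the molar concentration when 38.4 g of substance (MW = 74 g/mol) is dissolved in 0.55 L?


C = (mass / MW) / volume
C = (38.4 / 74) / 0.55
C = 0.9435 M

0.9435 M


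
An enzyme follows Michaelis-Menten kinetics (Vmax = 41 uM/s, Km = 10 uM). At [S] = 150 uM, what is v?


v = Vmax * [S] / (Km + [S])
v = 41 * 150 / (10 + 150)
v = 38.4375 uM/s

38.4375 uM/s


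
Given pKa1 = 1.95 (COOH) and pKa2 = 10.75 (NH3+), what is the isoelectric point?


pI = (pKa1 + pKa2) / 2
pI = (1.95 + 10.75) / 2
pI = 6.35

6.35


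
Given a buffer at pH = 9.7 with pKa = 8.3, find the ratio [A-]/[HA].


[A-]/[HA] = 10^(pH - pKa)
= 10^(9.7 - 8.3)
= 25.1189

25.1189


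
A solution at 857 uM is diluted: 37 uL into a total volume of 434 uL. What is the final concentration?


C2 = C1 * V1 / V2
C2 = 857 * 37 / 434
C2 = 73.0622 uM

73.0622 uM


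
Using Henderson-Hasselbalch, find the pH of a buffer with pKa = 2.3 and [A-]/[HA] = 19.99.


pH = pKa + log10([A-]/[HA])
pH = 2.3 + log10(19.99)
pH = 3.6008

3.6008


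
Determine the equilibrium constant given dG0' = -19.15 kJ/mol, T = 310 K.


Keq = exp(-dG0 * 1000 / (R * T))
Keq = exp(-(-19.15) * 1000 / (8.314 * 310))
Keq = 1686.0455

1686.0455


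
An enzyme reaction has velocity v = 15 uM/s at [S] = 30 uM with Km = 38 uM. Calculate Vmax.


Vmax = v * (Km + [S]) / [S]
Vmax = 15 * (38 + 30) / 30
Vmax = 34.0 uM/s

34.0 uM/s


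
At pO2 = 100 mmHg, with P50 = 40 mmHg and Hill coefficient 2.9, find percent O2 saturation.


Y = pO2^n / (P50^n + pO2^n)
Y = 100^2.9 / (40^2.9 + 100^2.9)
Y = 93.45%

93.45%


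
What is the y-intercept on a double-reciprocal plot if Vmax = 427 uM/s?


y-intercept = 1/Vmax
= 1/427
= 0.0023 s/uM

0.0023 s/uM


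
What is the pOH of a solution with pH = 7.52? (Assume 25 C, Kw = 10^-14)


pOH = 14 - pH
pOH = 14 - 7.52
pOH = 6.48

6.48


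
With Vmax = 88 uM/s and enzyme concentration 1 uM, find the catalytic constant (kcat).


kcat = Vmax / [E]t
kcat = 88 / 1
kcat = 88.0 s^-1

88.0 s^-1


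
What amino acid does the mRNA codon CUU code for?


Standard genetic code lookup.
Codon CUU -> Leu

Leu


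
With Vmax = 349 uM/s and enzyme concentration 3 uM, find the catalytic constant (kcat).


kcat = Vmax / [E]t
kcat = 349 / 3
kcat = 116.3333 s^-1

116.3333 s^-1


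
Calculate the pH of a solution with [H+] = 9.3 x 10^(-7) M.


pH = -log10([H+])
pH = -log10(9.3 x 10^(-7))
pH = 6.0315

6.0315


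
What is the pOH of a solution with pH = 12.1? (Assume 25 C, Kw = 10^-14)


pOH = 14 - pH
pOH = 14 - 12.1
pOH = 1.9

1.9


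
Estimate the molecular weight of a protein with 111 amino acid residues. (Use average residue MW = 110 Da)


MW = n_residues * 110 Da
MW = 111 * 110
MW = 12210 Da

12210 Da


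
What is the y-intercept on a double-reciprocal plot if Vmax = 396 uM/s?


y-intercept = 1/Vmax
= 1/396
= 0.0025 s/uM

0.0025 s/uM


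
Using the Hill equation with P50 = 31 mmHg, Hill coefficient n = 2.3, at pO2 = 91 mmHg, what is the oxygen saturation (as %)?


Y = pO2^n / (P50^n + pO2^n)
Y = 91^2.3 / (31^2.3 + 91^2.3)
Y = 92.25%

92.25%


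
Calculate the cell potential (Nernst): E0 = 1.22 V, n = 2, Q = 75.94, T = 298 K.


E = E0 - (RT/nF) * ln(Q)
E = 1.22 - (8.314 * 298 / (2 * 96485)) * ln(75.94)
E = 1.1644 V

1.1644 V


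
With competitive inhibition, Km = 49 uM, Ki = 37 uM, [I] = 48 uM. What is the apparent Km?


Km_app = Km * (1 + [I]/Ki)
Km_app = 49 * (1 + 48/37)
Km_app = 112.5676 uM

112.5676 uM


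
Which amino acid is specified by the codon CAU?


Standard genetic code lookup.
Codon CAU -> His

His


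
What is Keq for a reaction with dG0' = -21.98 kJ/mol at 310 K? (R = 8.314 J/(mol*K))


Keq = exp(-dG0 * 1000 / (R * T))
Keq = exp(-(-21.98) * 1000 / (8.314 * 310))
Keq = 5055.1988

5055.1988


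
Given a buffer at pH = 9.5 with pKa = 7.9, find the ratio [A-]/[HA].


[A-]/[HA] = 10^(pH - pKa)
= 10^(9.5 - 7.9)
= 39.8107

39.8107


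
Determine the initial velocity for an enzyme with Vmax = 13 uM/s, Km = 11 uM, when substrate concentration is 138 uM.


v = Vmax * [S] / (Km + [S])
v = 13 * 138 / (11 + 138)
v = 12.0403 uM/s

12.0403 uM/s


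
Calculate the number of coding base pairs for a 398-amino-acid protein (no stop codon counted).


Each amino acid = 1 codon = 3 bp
bp = 398 * 3 = 1194 bp

1194 bp


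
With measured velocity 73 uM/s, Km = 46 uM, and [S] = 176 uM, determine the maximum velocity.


Vmax = v * (Km + [S]) / [S]
Vmax = 73 * (46 + 176) / 176
Vmax = 92.0795 uM/s

92.0795 uM/s


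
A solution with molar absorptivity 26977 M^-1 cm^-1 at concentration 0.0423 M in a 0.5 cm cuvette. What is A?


A = epsilon * c * l
A = 26977 * 0.0423 * 0.5
A = 570.5635

570.5635


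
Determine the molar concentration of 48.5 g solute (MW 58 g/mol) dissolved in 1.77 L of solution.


C = (mass / MW) / volume
C = (48.5 / 58) / 1.77
C = 0.4724 M

0.4724 M


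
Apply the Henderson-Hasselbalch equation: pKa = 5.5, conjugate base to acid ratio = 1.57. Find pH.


pH = pKa + log10([A-]/[HA])
pH = 5.5 + log10(1.57)
pH = 5.6959

5.6959


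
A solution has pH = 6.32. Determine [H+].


[H+] = 10^(-pH)
[H+] = 10^(-6.32)
[H+] = 4.786e-07 M

4.786e-07 M


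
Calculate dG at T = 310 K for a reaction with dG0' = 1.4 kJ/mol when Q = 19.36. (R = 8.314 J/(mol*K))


dG = dG0' + RT * ln(Q) / 1000
dG = 1.4 + 8.314 * 310 * ln(19.36) / 1000
dG = 9.0372 kJ/mol

9.0372 kJ/mol


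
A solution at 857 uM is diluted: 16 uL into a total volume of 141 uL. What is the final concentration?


C2 = C1 * V1 / V2
C2 = 857 * 16 / 141
C2 = 97.2482 uM

97.2482 uM


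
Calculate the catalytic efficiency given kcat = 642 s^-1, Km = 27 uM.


Catalytic efficiency = kcat / Km
= 642 / 27
= 23.7778 uM^-1*s^-1

23.7778 uM^-1*s^-1


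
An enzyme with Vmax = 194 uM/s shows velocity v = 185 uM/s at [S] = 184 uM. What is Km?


Km = [S] * (Vmax - v) / v
Km = 184 * (194 - 185) / 185
Km = 8.9514 uM

8.9514 uM


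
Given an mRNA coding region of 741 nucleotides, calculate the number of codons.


codons = nucleotides / 3
codons = 741 / 3 = 247

247


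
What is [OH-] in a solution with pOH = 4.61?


[OH-] = 10^(-pOH)
[OH-] = 10^(-4.61)
[OH-] = 2.455e-05 M

2.455e-05 M


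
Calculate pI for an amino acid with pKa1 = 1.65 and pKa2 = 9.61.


pI = (pKa1 + pKa2) / 2
pI = (1.65 + 9.61) / 2
pI = 5.63

5.63


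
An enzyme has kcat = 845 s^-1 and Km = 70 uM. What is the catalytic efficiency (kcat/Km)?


Catalytic efficiency = kcat / Km
= 845 / 70
= 12.0714 uM^-1*s^-1

12.0714 uM^-1*s^-1


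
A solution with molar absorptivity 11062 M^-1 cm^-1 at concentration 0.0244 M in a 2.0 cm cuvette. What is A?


A = epsilon * c * l
A = 11062 * 0.0244 * 2.0
A = 539.8256

539.8256


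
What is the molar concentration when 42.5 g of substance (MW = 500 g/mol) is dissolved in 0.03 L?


C = (mass / MW) / volume
C = (42.5 / 500) / 0.03
C = 2.8333 M

2.8333 M


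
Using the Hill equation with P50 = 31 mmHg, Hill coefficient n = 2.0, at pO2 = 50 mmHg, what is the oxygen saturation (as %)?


Y = pO2^n / (P50^n + pO2^n)
Y = 50^2.0 / (31^2.0 + 50^2.0)
Y = 72.23%

72.23%


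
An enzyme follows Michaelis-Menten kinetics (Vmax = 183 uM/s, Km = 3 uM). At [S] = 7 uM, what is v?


v = Vmax * [S] / (Km + [S])
v = 183 * 7 / (3 + 7)
v = 128.1 uM/s

128.1 uM/s


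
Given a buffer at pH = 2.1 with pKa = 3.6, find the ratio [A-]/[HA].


[A-]/[HA] = 10^(pH - pKa)
= 10^(2.1 - 3.6)
= 0.0316

0.0316


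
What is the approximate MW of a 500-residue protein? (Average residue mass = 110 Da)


MW = n_residues * 110 Da
MW = 500 * 110
MW = 55000 Da

55000 Da


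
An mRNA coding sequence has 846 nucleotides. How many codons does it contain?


codons = nucleotides / 3
codons = 846 / 3 = 282

282


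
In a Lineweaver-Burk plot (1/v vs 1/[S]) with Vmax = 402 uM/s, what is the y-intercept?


y-intercept = 1/Vmax
= 1/402
= 0.0025 s/uM

0.0025 s/uM


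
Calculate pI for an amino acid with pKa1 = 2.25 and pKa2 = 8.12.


pI = (pKa1 + pKa2) / 2
pI = (2.25 + 8.12) / 2
pI = 5.185

5.185


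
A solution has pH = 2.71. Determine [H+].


[H+] = 10^(-pH)
[H+] = 10^(-2.71)
[H+] = 0.0019 M

0.0019 M


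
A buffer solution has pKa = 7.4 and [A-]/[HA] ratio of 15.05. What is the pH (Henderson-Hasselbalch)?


pH = pKa + log10([A-]/[HA])
pH = 7.4 + log10(15.05)
pH = 8.5775

8.5775


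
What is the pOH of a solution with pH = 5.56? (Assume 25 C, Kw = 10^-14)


pOH = 14 - pH
pOH = 14 - 5.56
pOH = 8.44

8.44


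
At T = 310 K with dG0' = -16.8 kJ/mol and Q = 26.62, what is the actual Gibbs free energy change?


dG = dG0' + RT * ln(Q) / 1000
dG = -16.8 + 8.314 * 310 * ln(26.62) / 1000
dG = -8.342 kJ/mol

-8.342 kJ/mol


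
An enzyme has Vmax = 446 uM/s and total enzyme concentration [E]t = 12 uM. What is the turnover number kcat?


kcat = Vmax / [E]t
kcat = 446 / 12
kcat = 37.1667 s^-1

37.1667 s^-1


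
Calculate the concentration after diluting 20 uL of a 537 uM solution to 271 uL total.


C2 = C1 * V1 / V2
C2 = 537 * 20 / 271
C2 = 39.631 uM

39.631 uM


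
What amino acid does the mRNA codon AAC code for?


Standard genetic code lookup.
Codon AAC -> Asn

Asn


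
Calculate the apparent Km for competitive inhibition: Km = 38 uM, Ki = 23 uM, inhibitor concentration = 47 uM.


Km_app = Km * (1 + [I]/Ki)
Km_app = 38 * (1 + 47/23)
Km_app = 115.6522 uM

115.6522 uM


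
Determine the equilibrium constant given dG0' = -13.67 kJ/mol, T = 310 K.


Keq = exp(-dG0 * 1000 / (R * T))
Keq = exp(-(-13.67) * 1000 / (8.314 * 310))
Keq = 201.1233

201.1233


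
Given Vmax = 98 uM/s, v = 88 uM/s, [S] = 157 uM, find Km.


Km = [S] * (Vmax - v) / v
Km = 157 * (98 - 88) / 88
Km = 17.8409 uM

17.8409 uM


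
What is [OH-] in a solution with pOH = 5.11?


[OH-] = 10^(-pOH)
[OH-] = 10^(-5.11)
[OH-] = 7.762e-06 M

7.762e-06 M


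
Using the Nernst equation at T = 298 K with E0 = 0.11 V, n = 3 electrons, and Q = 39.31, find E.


E = E0 - (RT/nF) * ln(Q)
E = 0.11 - (8.314 * 298 / (3 * 96485)) * ln(39.31)
E = 0.0786 V

0.0786 V


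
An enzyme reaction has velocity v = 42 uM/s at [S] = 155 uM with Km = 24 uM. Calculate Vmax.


Vmax = v * (Km + [S]) / [S]
Vmax = 42 * (24 + 155) / 155
Vmax = 48.5032 uM/s

48.5032 uM/s


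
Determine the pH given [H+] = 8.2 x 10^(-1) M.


pH = -log10([H+])
pH = -log10(8.2 x 10^(-1))
pH = 0.0862

0.0862


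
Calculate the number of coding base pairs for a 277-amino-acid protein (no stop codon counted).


Each amino acid = 1 codon = 3 bp
bp = 277 * 3 = 831 bp

831 bp


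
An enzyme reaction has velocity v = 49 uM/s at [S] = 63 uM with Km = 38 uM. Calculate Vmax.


Vmax = v * (Km + [S]) / [S]
Vmax = 49 * (38 + 63) / 63
Vmax = 78.5556 uM/s

78.5556 uM/s


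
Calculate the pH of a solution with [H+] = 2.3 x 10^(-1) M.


pH = -log10([H+])
pH = -log10(2.3 x 10^(-1))
pH = 0.6383

0.6383


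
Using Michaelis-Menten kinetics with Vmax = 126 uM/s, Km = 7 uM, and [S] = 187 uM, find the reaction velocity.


v = Vmax * [S] / (Km + [S])
v = 126 * 187 / (7 + 187)
v = 121.4536 uM/s

121.4536 uM/s


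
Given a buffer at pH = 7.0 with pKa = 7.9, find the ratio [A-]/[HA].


[A-]/[HA] = 10^(pH - pKa)
= 10^(7.0 - 7.9)
= 0.1259

0.1259


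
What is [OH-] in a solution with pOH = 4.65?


[OH-] = 10^(-pOH)
[OH-] = 10^(-4.65)
[OH-] = 2.239e-05 M

2.239e-05 M


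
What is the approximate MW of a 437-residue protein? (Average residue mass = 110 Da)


MW = n_residues * 110 Da
MW = 437 * 110
MW = 48070 Da

48070 Da


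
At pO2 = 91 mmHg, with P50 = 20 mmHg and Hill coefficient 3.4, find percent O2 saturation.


Y = pO2^n / (P50^n + pO2^n)
Y = 91^3.4 / (20^3.4 + 91^3.4)
Y = 99.42%

99.42%


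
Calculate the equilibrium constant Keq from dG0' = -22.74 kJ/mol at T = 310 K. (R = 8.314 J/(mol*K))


Keq = exp(-dG0 * 1000 / (R * T))
Keq = exp(-(-22.74) * 1000 / (8.314 * 310))
Keq = 6788.9402

6788.9402


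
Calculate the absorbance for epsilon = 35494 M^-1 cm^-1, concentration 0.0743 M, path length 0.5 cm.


A = epsilon * c * l
A = 35494 * 0.0743 * 0.5
A = 1318.6021

1318.6021


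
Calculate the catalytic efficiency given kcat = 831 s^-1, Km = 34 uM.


Catalytic efficiency = kcat / Km
= 831 / 34
= 24.4412 uM^-1*s^-1

24.4412 uM^-1*s^-1


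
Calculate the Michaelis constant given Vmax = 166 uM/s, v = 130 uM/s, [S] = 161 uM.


Km = [S] * (Vmax - v) / v
Km = 161 * (166 - 130) / 130
Km = 44.5846 uM

44.5846 uM


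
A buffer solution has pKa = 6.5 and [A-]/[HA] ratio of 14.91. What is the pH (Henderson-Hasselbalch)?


pH = pKa + log10([A-]/[HA])
pH = 6.5 + log10(14.91)
pH = 7.6735

7.6735


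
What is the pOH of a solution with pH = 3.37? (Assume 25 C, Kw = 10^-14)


pOH = 14 - pH
pOH = 14 - 3.37
pOH = 10.63

10.63


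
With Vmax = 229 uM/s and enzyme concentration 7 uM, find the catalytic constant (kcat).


kcat = Vmax / [E]t
kcat = 229 / 7
kcat = 32.7143 s^-1

32.7143 s^-1


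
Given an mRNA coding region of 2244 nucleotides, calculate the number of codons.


codons = nucleotides / 3
codons = 2244 / 3 = 748

748


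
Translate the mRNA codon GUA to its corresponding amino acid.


Standard genetic code lookup.
Codon GUA -> Val

Val


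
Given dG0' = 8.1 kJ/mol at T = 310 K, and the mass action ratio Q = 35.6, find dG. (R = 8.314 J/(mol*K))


dG = dG0' + RT * ln(Q) / 1000
dG = 8.1 + 8.314 * 310 * ln(35.6) / 1000
dG = 17.3071 kJ/mol

17.3071 kJ/mol


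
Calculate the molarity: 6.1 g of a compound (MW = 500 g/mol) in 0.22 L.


C = (mass / MW) / volume
C = (6.1 / 500) / 0.22
C = 0.0555 M

0.0555 M


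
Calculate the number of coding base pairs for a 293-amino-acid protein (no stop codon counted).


Each amino acid = 1 codon = 3 bp
bp = 293 * 3 = 879 bp

879 bp


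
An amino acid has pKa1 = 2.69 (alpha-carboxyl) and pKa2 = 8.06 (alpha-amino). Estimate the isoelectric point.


pI = (pKa1 + pKa2) / 2
pI = (2.69 + 8.06) / 2
pI = 5.375

5.375


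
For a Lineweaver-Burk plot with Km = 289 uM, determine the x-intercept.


x-intercept = -1/Km
= -1/289
= -0.0035 1/uM

-0.0035 1/uM


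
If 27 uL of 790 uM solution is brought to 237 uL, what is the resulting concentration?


C2 = C1 * V1 / V2
C2 = 790 * 27 / 237
C2 = 90.0 uM

90.0 uM


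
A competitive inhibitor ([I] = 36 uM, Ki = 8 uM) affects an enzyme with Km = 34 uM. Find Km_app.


Km_app = Km * (1 + [I]/Ki)
Km_app = 34 * (1 + 36/8)
Km_app = 187.0 uM

187.0 uM


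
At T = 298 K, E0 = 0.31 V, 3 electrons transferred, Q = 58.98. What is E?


E = E0 - (RT/nF) * ln(Q)
E = 0.31 - (8.314 * 298 / (3 * 96485)) * ln(58.98)
E = 0.2751 V

0.2751 V


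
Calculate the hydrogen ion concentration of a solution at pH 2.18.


[H+] = 10^(-pH)
[H+] = 10^(-2.18)
[H+] = 0.0066 M

0.0066 M


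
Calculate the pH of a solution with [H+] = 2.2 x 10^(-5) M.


pH = -log10([H+])
pH = -log10(2.2 x 10^(-5))
pH = 4.6576

4.6576


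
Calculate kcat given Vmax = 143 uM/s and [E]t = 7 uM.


kcat = Vmax / [E]t
kcat = 143 / 7
kcat = 20.4286 s^-1

20.4286 s^-1


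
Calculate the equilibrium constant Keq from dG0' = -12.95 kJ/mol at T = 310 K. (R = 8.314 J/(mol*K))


Keq = exp(-dG0 * 1000 / (R * T))
Keq = exp(-(-12.95) * 1000 / (8.314 * 310))
Keq = 152.1033

152.1033


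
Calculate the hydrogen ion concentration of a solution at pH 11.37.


[H+] = 10^(-pH)
[H+] = 10^(-11.37)
[H+] = 4.266e-12 M

4.266e-12 M


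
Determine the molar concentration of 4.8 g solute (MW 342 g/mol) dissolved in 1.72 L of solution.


C = (mass / MW) / volume
C = (4.8 / 342) / 1.72
C = 0.0082 M

0.0082 M


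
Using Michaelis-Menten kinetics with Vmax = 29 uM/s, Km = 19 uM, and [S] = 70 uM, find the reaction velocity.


v = Vmax * [S] / (Km + [S])
v = 29 * 70 / (19 + 70)
v = 22.809 uM/s

22.809 uM/s
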